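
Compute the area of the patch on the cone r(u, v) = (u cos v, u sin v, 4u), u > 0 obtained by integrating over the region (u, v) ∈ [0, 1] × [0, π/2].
Area = sqrt(17)*pi/4

Area = ∫∫ √(EG − F²) du dv with √(EG − F²) = sqrt(17)*Abs(u). Integrating over [0, 1] × [0, π/2] gives sqrt(17)*pi/4.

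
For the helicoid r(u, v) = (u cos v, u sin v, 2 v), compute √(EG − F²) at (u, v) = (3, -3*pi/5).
√(EG − F²)|_{(3, -3*pi/5)} = sqrt(13)

E = 1, F = 0, G = u^2 + 4; EG − F² = u^2 + 4; √(EG − F²) = sqrt(u^2 + 4). At the given point: sqrt(13).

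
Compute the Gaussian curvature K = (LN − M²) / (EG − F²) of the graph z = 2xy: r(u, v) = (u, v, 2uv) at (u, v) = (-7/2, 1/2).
K = -4/2601

Coefficients of the first fundamental form: E = 4*v^2 + 1, F = 4*u*v, G = 4*u^2 + 1.
Coefficients of the second fundamental form: L = 0, M = 2/sqrt(4*u^2 + 4*v^2 + 1), N = 0.
Assemble K = (LN − M²)/(EG − F²) = -4/(16*u^4 + 32*u^2*v^2 + 8*u^2 + 16*v^4 + 8*v^2 + 1). At (u, v) = (-7/2, 1/2): K = -4/2601.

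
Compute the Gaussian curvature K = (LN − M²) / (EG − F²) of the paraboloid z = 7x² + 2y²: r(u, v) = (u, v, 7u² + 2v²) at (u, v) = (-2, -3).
K = 56/863041

Coefficients of the first fundamental form: E = 196*u^2 + 1, F = 56*u*v, G = 16*v^2 + 1.
Coefficients of the second fundamental form: L = 14/sqrt(196*u^2 + 16*v^2 + 1), M = 0, N = 4/sqrt(196*u^2 + 16*v^2 + 1).
Assemble K = (LN − M²)/(EG − F²) = 56/(38416*u^4 + 6272*u^2*v^2 + 392*u^2 + 256*v^4 + 32*v^2 + 1). At (u, v) = (-2, -3): K = 56/863041.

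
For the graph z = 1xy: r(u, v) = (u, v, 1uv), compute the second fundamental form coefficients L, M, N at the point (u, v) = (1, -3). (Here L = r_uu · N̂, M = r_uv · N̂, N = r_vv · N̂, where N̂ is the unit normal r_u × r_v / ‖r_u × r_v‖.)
L = 0;  M = sqrt(11)/11;  N = 0

Compute the unit normal N̂(u, v) = (-v/sqrt(u^2 + v^2 + 1), -u/sqrt(u^2 + v^2 + 1), 1/sqrt(u^2 + v^2 + 1)), and the second partials r_uu, r_uv, r_vv. Take dot products:
  L(u, v) = r_uu · N̂ = 0,
  M(u, v) = r_uv · N̂ = 1/sqrt(u^2 + v^2 + 1),
  N(u, v) = r_vv · N̂ = 0.
Evaluating at (u, v) = (1, -3):
  L = 0, M = sqrt(11)/11, N = 0.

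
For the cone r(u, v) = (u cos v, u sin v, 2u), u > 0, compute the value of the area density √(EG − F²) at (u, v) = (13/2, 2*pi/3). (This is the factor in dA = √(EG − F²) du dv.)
√(EG − F²)|_{(13/2, 2*pi/3)} = 13*sqrt(5)/2

E = 5, F = 0, G = u^2, so EG − F² = 5*u^2. Taking the positive square root: √(EG − F²) = sqrt(5)*Abs(u). At (u, v) = (13/2, 2*pi/3): 13*sqrt(5)/2.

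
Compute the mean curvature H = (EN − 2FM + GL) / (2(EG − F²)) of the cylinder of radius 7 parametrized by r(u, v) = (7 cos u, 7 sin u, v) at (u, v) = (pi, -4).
H = -1/14

With E = 49, F = 0, G = 1, L = -7, M = 0, N = 0, assemble
  H = (EN − 2FM + GL) / (2(EG − F²)) = -1/14.
At (u, v) = (pi, -4): H = -1/14.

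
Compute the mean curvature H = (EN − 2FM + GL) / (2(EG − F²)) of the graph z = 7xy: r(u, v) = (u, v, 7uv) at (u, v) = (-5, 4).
H = 343*sqrt(2010)/202005

With E = 49*v^2 + 1, F = 49*u*v, G = 49*u^2 + 1, L = 0, M = 7/sqrt(49*u^2 + 49*v^2 + 1), N = 0, assemble
  H = (EN − 2FM + GL) / (2(EG − F²)) = -343*u*v/(49*u^2 + 49*v^2 + 1)^(3/2).
At (u, v) = (-5, 4): H = 343*sqrt(2010)/202005.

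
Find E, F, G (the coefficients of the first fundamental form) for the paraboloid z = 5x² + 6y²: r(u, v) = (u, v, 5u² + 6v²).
E = 100*u^2 + 1;  F = 120*u*v;  G = 144*v^2 + 1

Compute partials: r_u = (1, 0, 10*u), r_v = (0, 1, 12*v). Then
  E = r_u · r_u = 100*u^2 + 1,
  F = r_u · r_v = 120*u*v,
  G = r_v · r_v = 144*v^2 + 1.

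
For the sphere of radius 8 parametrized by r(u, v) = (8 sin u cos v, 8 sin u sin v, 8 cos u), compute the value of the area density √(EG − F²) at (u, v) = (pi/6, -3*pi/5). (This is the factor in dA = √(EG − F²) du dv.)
√(EG − F²)|_{(pi/6, -3*pi/5)} = 32

E = 64, F = 0, G = 64*sin(u)^2, so EG − F² = 4096*sin(u)^2. Taking the positive square root: √(EG − F²) = 64*Abs(sin(u)). At (u, v) = (pi/6, -3*pi/5): 32.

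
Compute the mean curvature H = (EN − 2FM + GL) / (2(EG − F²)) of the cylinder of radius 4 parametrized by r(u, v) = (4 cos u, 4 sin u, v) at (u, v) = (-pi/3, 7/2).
H = -1/8

With E = 16, F = 0, G = 1, L = -4, M = 0, N = 0, assemble
  H = (EN − 2FM + GL) / (2(EG − F²)) = -1/8.
At (u, v) = (-pi/3, 7/2): H = -1/8.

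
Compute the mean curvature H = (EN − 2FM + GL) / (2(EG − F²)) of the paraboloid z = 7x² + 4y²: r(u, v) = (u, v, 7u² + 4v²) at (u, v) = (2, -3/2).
H = 4155*sqrt(929)/863041

With E = 196*u^2 + 1, F = 112*u*v, G = 64*v^2 + 1, L = 14/sqrt(196*u^2 + 64*v^2 + 1), M = 0, N = 8/sqrt(196*u^2 + 64*v^2 + 1), assemble
  H = (EN − 2FM + GL) / (2(EG − F²)) = (784*u^2 + 448*v^2 + 11)/(196*u^2 + 64*v^2 + 1)^(3/2).
At (u, v) = (2, -3/2): H = 4155*sqrt(929)/863041.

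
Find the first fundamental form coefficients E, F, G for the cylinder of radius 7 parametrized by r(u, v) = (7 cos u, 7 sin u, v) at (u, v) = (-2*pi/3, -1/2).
E = 49;  F = 0;  G = 1

Partials: r_u = (-7*sin(u), 7*cos(u), 0), r_v = (0, 0, 1). As functions of (u, v):
  E = r_u · r_u = 49,
  F = r_u · r_v = 0,
  G = r_v · r_v = 1.
Evaluating at (u, v) = (-2*pi/3, -1/2): E = 49, F = 0, G = 1.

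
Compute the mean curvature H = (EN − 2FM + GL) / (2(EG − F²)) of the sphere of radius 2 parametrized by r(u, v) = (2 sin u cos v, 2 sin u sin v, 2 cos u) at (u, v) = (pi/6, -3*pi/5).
H = -1/2

With E = 4, F = 0, G = 4*sin(u)^2, L = -2*sin(u)/Abs(sin(u)), M = 0, N = -2*sin(u)^3/Abs(sin(u)), assemble
  H = (EN − 2FM + GL) / (2(EG − F²)) = -sin(u)/(2*Abs(sin(u))).
At (u, v) = (pi/6, -3*pi/5): H = -1/2.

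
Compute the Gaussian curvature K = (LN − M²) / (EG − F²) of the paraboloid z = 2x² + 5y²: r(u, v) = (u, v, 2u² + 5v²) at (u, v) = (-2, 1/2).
K = 2/405

Coefficients of the first fundamental form: E = 16*u^2 + 1, F = 40*u*v, G = 100*v^2 + 1.
Coefficients of the second fundamental form: L = 4/sqrt(16*u^2 + 100*v^2 + 1), M = 0, N = 10/sqrt(16*u^2 + 100*v^2 + 1).
Assemble K = (LN − M²)/(EG − F²) = 40/(256*u^4 + 3200*u^2*v^2 + 32*u^2 + 10000*v^4 + 200*v^2 + 1). At (u, v) = (-2, 1/2): K = 2/405.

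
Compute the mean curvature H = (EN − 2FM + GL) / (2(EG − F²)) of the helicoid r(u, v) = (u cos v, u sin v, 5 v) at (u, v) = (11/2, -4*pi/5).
H = 0

With E = 1, F = 0, G = u^2 + 25, L = 0, M = -5/sqrt(u^2 + 25), N = 0, assemble
  H = (EN − 2FM + GL) / (2(EG − F²)) = 0.
At (u, v) = (11/2, -4*pi/5): H = 0.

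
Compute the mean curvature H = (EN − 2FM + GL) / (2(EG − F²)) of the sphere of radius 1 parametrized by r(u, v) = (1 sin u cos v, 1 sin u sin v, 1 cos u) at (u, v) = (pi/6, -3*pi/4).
H = -1

With E = 1, F = 0, G = sin(u)^2, L = -sin(u)/Abs(sin(u)), M = 0, N = -sin(u)^3/Abs(sin(u)), assemble
  H = (EN − 2FM + GL) / (2(EG − F²)) = -sin(u)/Abs(sin(u)).
At (u, v) = (pi/6, -3*pi/4): H = -1.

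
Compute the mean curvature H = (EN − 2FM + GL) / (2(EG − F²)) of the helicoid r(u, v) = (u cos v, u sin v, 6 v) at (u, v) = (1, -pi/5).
H = 0

With E = 1, F = 0, G = u^2 + 36, L = 0, M = -6/sqrt(u^2 + 36), N = 0, assemble
  H = (EN − 2FM + GL) / (2(EG − F²)) = 0.
At (u, v) = (1, -pi/5): H = 0.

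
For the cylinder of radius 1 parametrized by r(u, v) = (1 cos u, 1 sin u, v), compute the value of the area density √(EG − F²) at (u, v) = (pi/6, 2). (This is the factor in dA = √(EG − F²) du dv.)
√(EG − F²)|_{(pi/6, 2)} = 1

E = 1, F = 0, G = 1, so EG − F² = 1. Taking the positive square root: √(EG − F²) = 1. At (u, v) = (pi/6, 2): 1.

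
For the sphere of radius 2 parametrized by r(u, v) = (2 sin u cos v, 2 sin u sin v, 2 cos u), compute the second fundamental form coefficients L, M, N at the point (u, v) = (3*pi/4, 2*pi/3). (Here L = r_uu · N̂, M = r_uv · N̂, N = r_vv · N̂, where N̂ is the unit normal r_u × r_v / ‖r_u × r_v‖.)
L = -2;  M = 0;  N = -1

Compute the unit normal N̂(u, v) = (sin(u)^2*cos(v)/Abs(sin(u)), sin(u)^2*sin(v)/Abs(sin(u)), sin(2*u)/(2*Abs(sin(u)))), and the second partials r_uu, r_uv, r_vv. Take dot products:
  L(u, v) = r_uu · N̂ = -2*sin(u)/Abs(sin(u)),
  M(u, v) = r_uv · N̂ = 0,
  N(u, v) = r_vv · N̂ = -2*sin(u)^3/Abs(sin(u)).
Evaluating at (u, v) = (3*pi/4, 2*pi/3):
  L = -2, M = 0, N = -1.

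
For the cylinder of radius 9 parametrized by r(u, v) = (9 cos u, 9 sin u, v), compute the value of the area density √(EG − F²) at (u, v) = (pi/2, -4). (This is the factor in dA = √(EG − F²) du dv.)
√(EG − F²)|_{(pi/2, -4)} = 9

E = 81, F = 0, G = 1, so EG − F² = 81. Taking the positive square root: √(EG − F²) = 9. At (u, v) = (pi/2, -4): 9.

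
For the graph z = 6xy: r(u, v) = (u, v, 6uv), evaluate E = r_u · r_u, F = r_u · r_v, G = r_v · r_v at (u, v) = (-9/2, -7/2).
E = 442;  F = 567;  G = 730

Partials: r_u = (1, 0, 6*v), r_v = (0, 1, 6*u). As functions of (u, v):
  E = r_u · r_u = 36*v^2 + 1,
  F = r_u · r_v = 36*u*v,
  G = r_v · r_v = 36*u^2 + 1.
Evaluating at (u, v) = (-9/2, -7/2): E = 442, F = 567, G = 730.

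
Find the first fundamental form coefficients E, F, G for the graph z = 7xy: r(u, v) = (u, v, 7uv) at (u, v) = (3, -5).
E = 1226;  F = -735;  G = 442

Partials: r_u = (1, 0, 7*v), r_v = (0, 1, 7*u). As functions of (u, v):
  E = r_u · r_u = 49*v^2 + 1,
  F = r_u · r_v = 49*u*v,
  G = r_v · r_v = 49*u^2 + 1.
Evaluating at (u, v) = (3, -5): E = 1226, F = -735, G = 442.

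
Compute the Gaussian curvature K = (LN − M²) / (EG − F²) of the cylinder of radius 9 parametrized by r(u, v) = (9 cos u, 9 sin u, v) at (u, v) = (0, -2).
K = 0

Coefficients of the first fundamental form: E = 81, F = 0, G = 1.
Coefficients of the second fundamental form: L = -9, M = 0, N = 0.
Assemble K = (LN − M²)/(EG − F²) = 0. At (u, v) = (0, -2): K = 0.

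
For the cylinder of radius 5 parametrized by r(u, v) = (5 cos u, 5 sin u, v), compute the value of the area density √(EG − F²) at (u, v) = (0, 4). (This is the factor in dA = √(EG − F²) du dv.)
√(EG − F²)|_{(0, 4)} = 5

E = 25, F = 0, G = 1, so EG − F² = 25. Taking the positive square root: √(EG − F²) = 5. At (u, v) = (0, 4): 5.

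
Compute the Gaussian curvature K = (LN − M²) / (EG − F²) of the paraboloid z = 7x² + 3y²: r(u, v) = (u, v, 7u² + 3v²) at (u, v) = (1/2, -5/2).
K = 84/75625

Coefficients of the first fundamental form: E = 196*u^2 + 1, F = 84*u*v, G = 36*v^2 + 1.
Coefficients of the second fundamental form: L = 14/sqrt(196*u^2 + 36*v^2 + 1), M = 0, N = 6/sqrt(196*u^2 + 36*v^2 + 1).
Assemble K = (LN − M²)/(EG − F²) = 84/(38416*u^4 + 14112*u^2*v^2 + 392*u^2 + 1296*v^4 + 72*v^2 + 1). At (u, v) = (1/2, -5/2): K = 84/75625.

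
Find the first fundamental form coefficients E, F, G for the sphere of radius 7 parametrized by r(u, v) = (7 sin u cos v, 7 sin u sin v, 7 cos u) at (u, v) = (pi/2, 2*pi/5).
E = 49;  F = 0;  G = 49

Partials: r_u = (7*cos(u)*cos(v), 7*sin(v)*cos(u), -7*sin(u)), r_v = (-7*sin(u)*sin(v), 7*sin(u)*cos(v), 0). As functions of (u, v):
  E = r_u · r_u = 49,
  F = r_u · r_v = 0,
  G = r_v · r_v = 49*sin(u)^2.
Evaluating at (u, v) = (pi/2, 2*pi/5): E = 49, F = 0, G = 49.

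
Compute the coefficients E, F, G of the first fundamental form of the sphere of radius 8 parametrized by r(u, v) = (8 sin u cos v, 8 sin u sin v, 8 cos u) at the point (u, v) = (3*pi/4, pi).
E = 64;  F = 0;  G = 32

Partials: r_u = (8*cos(u)*cos(v), 8*sin(v)*cos(u), -8*sin(u)), r_v = (-8*sin(u)*sin(v), 8*sin(u)*cos(v), 0). As functions of (u, v):
  E = r_u · r_u = 64,
  F = r_u · r_v = 0,
  G = r_v · r_v = 64*sin(u)^2.
Evaluating at (u, v) = (3*pi/4, pi): E = 64, F = 0, G = 32.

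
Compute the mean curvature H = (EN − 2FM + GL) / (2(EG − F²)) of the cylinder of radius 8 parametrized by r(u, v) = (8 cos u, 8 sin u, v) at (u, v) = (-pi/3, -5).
H = -1/16

With E = 64, F = 0, G = 1, L = -8, M = 0, N = 0, assemble
  H = (EN − 2FM + GL) / (2(EG − F²)) = -1/16.
At (u, v) = (-pi/3, -5): H = -1/16.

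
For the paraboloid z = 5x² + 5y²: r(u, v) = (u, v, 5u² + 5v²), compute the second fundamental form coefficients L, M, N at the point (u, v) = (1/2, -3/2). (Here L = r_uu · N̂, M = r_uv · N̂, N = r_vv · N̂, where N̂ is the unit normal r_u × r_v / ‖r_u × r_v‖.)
L = 10*sqrt(251)/251;  M = 0;  N = 10*sqrt(251)/251

Compute the unit normal N̂(u, v) = (-10*u/sqrt(100*u^2 + 100*v^2 + 1), -10*v/sqrt(100*u^2 + 100*v^2 + 1), 1/sqrt(100*u^2 + 100*v^2 + 1)), and the second partials r_uu, r_uv, r_vv. Take dot products:
  L(u, v) = r_uu · N̂ = 10/sqrt(100*u^2 + 100*v^2 + 1),
  M(u, v) = r_uv · N̂ = 0,
  N(u, v) = r_vv · N̂ = 10/sqrt(100*u^2 + 100*v^2 + 1).
Evaluating at (u, v) = (1/2, -3/2):
  L = 10*sqrt(251)/251, M = 0, N = 10*sqrt(251)/251.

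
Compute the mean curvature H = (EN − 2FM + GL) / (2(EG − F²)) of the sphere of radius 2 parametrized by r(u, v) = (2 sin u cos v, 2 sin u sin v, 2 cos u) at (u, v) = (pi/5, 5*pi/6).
H = -1/2

With E = 4, F = 0, G = 4*sin(u)^2, L = -2*sin(u)/Abs(sin(u)), M = 0, N = -2*sin(u)^3/Abs(sin(u)), assemble
  H = (EN − 2FM + GL) / (2(EG − F²)) = -sin(u)/(2*Abs(sin(u))).
At (u, v) = (pi/5, 5*pi/6): H = -1/2.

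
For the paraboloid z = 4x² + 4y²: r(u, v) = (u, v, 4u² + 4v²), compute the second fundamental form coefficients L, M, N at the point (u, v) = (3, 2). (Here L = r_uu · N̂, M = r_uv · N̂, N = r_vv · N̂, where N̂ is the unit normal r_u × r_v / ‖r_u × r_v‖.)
L = 8*sqrt(17)/119;  M = 0;  N = 8*sqrt(17)/119

Compute the unit normal N̂(u, v) = (-8*u/sqrt(64*u^2 + 64*v^2 + 1), -8*v/sqrt(64*u^2 + 64*v^2 + 1), 1/sqrt(64*u^2 + 64*v^2 + 1)), and the second partials r_uu, r_uv, r_vv. Take dot products:
  L(u, v) = r_uu · N̂ = 8/sqrt(64*u^2 + 64*v^2 + 1),
  M(u, v) = r_uv · N̂ = 0,
  N(u, v) = r_vv · N̂ = 8/sqrt(64*u^2 + 64*v^2 + 1).
Evaluating at (u, v) = (3, 2):
  L = 8*sqrt(17)/119, M = 0, N = 8*sqrt(17)/119.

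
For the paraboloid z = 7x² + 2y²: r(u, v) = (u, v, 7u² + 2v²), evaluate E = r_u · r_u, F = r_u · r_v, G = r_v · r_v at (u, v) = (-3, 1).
E = 1765;  F = -168;  G = 17

Partials: r_u = (1, 0, 14*u), r_v = (0, 1, 4*v). As functions of (u, v):
  E = r_u · r_u = 196*u^2 + 1,
  F = r_u · r_v = 56*u*v,
  G = r_v · r_v = 16*v^2 + 1.
Evaluating at (u, v) = (-3, 1): E = 1765, F = -168, G = 17.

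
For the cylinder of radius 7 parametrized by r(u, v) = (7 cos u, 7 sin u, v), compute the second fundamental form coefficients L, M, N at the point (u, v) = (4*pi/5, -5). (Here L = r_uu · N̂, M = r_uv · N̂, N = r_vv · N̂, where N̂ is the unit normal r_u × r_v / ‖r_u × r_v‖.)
L = -7;  M = 0;  N = 0

Compute the unit normal N̂(u, v) = (cos(u), sin(u), 0), and the second partials r_uu, r_uv, r_vv. Take dot products:
  L(u, v) = r_uu · N̂ = -7,
  M(u, v) = r_uv · N̂ = 0,
  N(u, v) = r_vv · N̂ = 0.
Evaluating at (u, v) = (4*pi/5, -5):
  L = -7, M = 0, N = 0.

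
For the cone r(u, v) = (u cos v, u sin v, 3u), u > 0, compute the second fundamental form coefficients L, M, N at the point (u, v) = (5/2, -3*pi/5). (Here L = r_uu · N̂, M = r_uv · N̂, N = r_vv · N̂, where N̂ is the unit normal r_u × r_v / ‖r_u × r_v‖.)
L = 0;  M = 0;  N = 3*sqrt(10)/4

Compute the unit normal N̂(u, v) = (-3*sqrt(10)*u*cos(v)/(10*Abs(u)), -3*sqrt(10)*u*sin(v)/(10*Abs(u)), sqrt(10)*u/(10*Abs(u))), and the second partials r_uu, r_uv, r_vv. Take dot products:
  L(u, v) = r_uu · N̂ = 0,
  M(u, v) = r_uv · N̂ = 0,
  N(u, v) = r_vv · N̂ = 3*sqrt(10)*u^2/(10*Abs(u)).
Evaluating at (u, v) = (5/2, -3*pi/5):
  L = 0, M = 0, N = 3*sqrt(10)/4.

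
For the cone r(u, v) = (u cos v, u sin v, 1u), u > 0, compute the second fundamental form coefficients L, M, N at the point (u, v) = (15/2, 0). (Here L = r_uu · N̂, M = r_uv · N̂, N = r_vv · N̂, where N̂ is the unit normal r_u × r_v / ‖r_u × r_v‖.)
L = 0;  M = 0;  N = 15*sqrt(2)/4

Compute the unit normal N̂(u, v) = (-sqrt(2)*u*cos(v)/(2*Abs(u)), -sqrt(2)*u*sin(v)/(2*Abs(u)), sqrt(2)*u/(2*Abs(u))), and the second partials r_uu, r_uv, r_vv. Take dot products:
  L(u, v) = r_uu · N̂ = 0,
  M(u, v) = r_uv · N̂ = 0,
  N(u, v) = r_vv · N̂ = sqrt(2)*u^2/(2*Abs(u)).
Evaluating at (u, v) = (15/2, 0):
  L = 0, M = 0, N = 15*sqrt(2)/4.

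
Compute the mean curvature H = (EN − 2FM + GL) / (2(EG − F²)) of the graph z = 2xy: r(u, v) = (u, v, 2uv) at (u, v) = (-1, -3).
H = -24*sqrt(41)/1681

With E = 4*v^2 + 1, F = 4*u*v, G = 4*u^2 + 1, L = 0, M = 2/sqrt(4*u^2 + 4*v^2 + 1), N = 0, assemble
  H = (EN − 2FM + GL) / (2(EG − F²)) = -8*u*v/(4*u^2 + 4*v^2 + 1)^(3/2).
At (u, v) = (-1, -3): H = -24*sqrt(41)/1681.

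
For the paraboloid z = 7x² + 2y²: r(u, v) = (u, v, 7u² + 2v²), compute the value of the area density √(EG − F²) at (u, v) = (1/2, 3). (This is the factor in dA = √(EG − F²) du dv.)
√(EG − F²)|_{(1/2, 3)} = sqrt(194)

E = 196*u^2 + 1, F = 56*u*v, G = 16*v^2 + 1, so EG − F² = 196*u^2 + 16*v^2 + 1. Taking the positive square root: √(EG − F²) = sqrt(196*u^2 + 16*v^2 + 1). At (u, v) = (1/2, 3): sqrt(194).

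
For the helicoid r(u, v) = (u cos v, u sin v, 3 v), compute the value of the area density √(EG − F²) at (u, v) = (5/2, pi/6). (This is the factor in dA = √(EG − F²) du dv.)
√(EG − F²)|_{(5/2, pi/6)} = sqrt(61)/2

E = 1, F = 0, G = u^2 + 9, so EG − F² = u^2 + 9. Taking the positive square root: √(EG − F²) = sqrt(u^2 + 9). At (u, v) = (5/2, pi/6): sqrt(61)/2.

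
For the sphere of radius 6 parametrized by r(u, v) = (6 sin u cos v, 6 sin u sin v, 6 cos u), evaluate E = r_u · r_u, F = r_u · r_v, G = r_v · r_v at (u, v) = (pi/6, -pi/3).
E = 36;  F = 0;  G = 9

Partials: r_u = (6*cos(u)*cos(v), 6*sin(v)*cos(u), -6*sin(u)), r_v = (-6*sin(u)*sin(v), 6*sin(u)*cos(v), 0). As functions of (u, v):
  E = r_u · r_u = 36,
  F = r_u · r_v = 0,
  G = r_v · r_v = 36*sin(u)^2.
Evaluating at (u, v) = (pi/6, -pi/3): E = 36, F = 0, G = 9.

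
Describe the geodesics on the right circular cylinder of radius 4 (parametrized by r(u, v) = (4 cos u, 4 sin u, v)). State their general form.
The cylinder is flat (K = 0) and locally isometric to the plane via the development (u, v) ↦ (4 u, v). Geodesics are the pre-images of straight lines: circles (v constant), vertical lines (u constant), and helices (v = c · u + d) for constants c, d.

A right cylinder has E = 4², F = 0, G = 1, so EG − F² = 4², and L = −4, M = N = 0, giving K = (LN − M²)/(EG − F²) = 0 everywhere. A flat surface is locally isometric to the Euclidean plane via the map (u, v) ↦ (4 u, v). Straight lines in the (x̃, ỹ) plane pull back to: (a) horizontal circles (v = const), (b) vertical generators (u = const), and (c) helices (4 u tan θ = v, i.e. v = c · u + d).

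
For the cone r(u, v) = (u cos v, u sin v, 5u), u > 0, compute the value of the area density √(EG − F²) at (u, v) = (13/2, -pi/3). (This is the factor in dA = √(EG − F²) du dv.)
√(EG − F²)|_{(13/2, -pi/3)} = 13*sqrt(26)/2

E = 26, F = 0, G = u^2, so EG − F² = 26*u^2. Taking the positive square root: √(EG − F²) = sqrt(26)*Abs(u). At (u, v) = (13/2, -pi/3): 13*sqrt(26)/2.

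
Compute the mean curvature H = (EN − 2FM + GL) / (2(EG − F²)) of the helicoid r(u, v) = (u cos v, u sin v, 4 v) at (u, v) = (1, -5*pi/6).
H = 0

With E = 1, F = 0, G = u^2 + 16, L = 0, M = -4/sqrt(u^2 + 16), N = 0, assemble
  H = (EN − 2FM + GL) / (2(EG − F²)) = 0.
At (u, v) = (1, -5*pi/6): H = 0.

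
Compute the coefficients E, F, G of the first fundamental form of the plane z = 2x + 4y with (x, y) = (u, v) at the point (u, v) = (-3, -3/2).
E = 5;  F = 8;  G = 17

Partials: r_u = (1, 0, 2), r_v = (0, 1, 4). As functions of (u, v):
  E = r_u · r_u = 5,
  F = r_u · r_v = 8,
  G = r_v · r_v = 17.
Evaluating at (u, v) = (-3, -3/2): E = 5, F = 8, G = 17.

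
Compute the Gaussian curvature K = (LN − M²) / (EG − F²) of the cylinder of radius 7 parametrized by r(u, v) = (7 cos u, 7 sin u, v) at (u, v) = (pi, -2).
K = 0

Coefficients of the first fundamental form: E = 49, F = 0, G = 1.
Coefficients of the second fundamental form: L = -7, M = 0, N = 0.
Assemble K = (LN − M²)/(EG − F²) = 0. At (u, v) = (pi, -2): K = 0.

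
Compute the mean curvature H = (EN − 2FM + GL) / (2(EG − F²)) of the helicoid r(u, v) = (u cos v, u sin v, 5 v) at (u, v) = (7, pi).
H = 0

With E = 1, F = 0, G = u^2 + 25, L = 0, M = -5/sqrt(u^2 + 25), N = 0, assemble
  H = (EN − 2FM + GL) / (2(EG − F²)) = 0.
At (u, v) = (7, pi): H = 0.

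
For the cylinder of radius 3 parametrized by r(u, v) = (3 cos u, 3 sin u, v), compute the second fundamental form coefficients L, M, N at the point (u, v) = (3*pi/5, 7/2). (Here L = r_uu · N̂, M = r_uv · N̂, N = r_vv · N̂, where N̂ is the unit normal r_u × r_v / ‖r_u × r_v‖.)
L = -3;  M = 0;  N = 0

Compute the unit normal N̂(u, v) = (cos(u), sin(u), 0), and the second partials r_uu, r_uv, r_vv. Take dot products:
  L(u, v) = r_uu · N̂ = -3,
  M(u, v) = r_uv · N̂ = 0,
  N(u, v) = r_vv · N̂ = 0.
Evaluating at (u, v) = (3*pi/5, 7/2):
  L = -3, M = 0, N = 0.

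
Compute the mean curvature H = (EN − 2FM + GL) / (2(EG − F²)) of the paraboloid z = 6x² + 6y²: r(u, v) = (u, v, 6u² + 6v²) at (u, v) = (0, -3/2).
H = 1956*sqrt(13)/21125

With E = 144*u^2 + 1, F = 144*u*v, G = 144*v^2 + 1, L = 12/sqrt(144*u^2 + 144*v^2 + 1), M = 0, N = 12/sqrt(144*u^2 + 144*v^2 + 1), assemble
  H = (EN − 2FM + GL) / (2(EG − F²)) = 12*(72*u^2 + 72*v^2 + 1)/(144*u^2 + 144*v^2 + 1)^(3/2).
At (u, v) = (0, -3/2): H = 1956*sqrt(13)/21125.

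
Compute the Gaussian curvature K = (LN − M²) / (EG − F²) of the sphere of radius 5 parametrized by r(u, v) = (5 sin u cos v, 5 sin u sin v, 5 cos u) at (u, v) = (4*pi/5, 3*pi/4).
K = 1/25

Coefficients of the first fundamental form: E = 25, F = 0, G = 25*sin(u)^2.
Coefficients of the second fundamental form: L = -5*sin(u)/Abs(sin(u)), M = 0, N = -5*sin(u)^3/Abs(sin(u)).
Assemble K = (LN − M²)/(EG − F²) = 1/25. At (u, v) = (4*pi/5, 3*pi/4): K = 1/25.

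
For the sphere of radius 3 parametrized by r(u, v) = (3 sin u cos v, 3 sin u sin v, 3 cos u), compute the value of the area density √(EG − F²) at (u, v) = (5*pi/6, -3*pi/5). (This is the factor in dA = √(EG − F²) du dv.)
√(EG − F²)|_{(5*pi/6, -3*pi/5)} = 9/2

E = 9, F = 0, G = 9*sin(u)^2, so EG − F² = 81*sin(u)^2. Taking the positive square root: √(EG − F²) = 9*Abs(sin(u)). At (u, v) = (5*pi/6, -3*pi/5): 9/2.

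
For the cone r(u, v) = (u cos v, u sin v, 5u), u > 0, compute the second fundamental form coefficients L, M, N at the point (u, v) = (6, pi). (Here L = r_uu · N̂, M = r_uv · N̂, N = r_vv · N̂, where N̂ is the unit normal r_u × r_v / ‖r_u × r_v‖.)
L = 0;  M = 0;  N = 15*sqrt(26)/13

Compute the unit normal N̂(u, v) = (-5*sqrt(26)*u*cos(v)/(26*Abs(u)), -5*sqrt(26)*u*sin(v)/(26*Abs(u)), sqrt(26)*u/(26*Abs(u))), and the second partials r_uu, r_uv, r_vv. Take dot products:
  L(u, v) = r_uu · N̂ = 0,
  M(u, v) = r_uv · N̂ = 0,
  N(u, v) = r_vv · N̂ = 5*sqrt(26)*u^2/(26*Abs(u)).
Evaluating at (u, v) = (6, pi):
  L = 0, M = 0, N = 15*sqrt(26)/13.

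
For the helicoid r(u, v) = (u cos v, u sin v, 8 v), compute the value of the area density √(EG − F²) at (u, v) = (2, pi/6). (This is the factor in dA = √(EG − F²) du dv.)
√(EG − F²)|_{(2, pi/6)} = 2*sqrt(17)

E = 1, F = 0, G = u^2 + 64, so EG − F² = u^2 + 64. Taking the positive square root: √(EG − F²) = sqrt(u^2 + 64). At (u, v) = (2, pi/6): 2*sqrt(17).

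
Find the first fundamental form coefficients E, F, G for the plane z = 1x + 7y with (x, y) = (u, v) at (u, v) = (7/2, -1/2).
E = 2;  F = 7;  G = 50

Partials: r_u = (1, 0, 1), r_v = (0, 1, 7). As functions of (u, v):
  E = r_u · r_u = 2,
  F = r_u · r_v = 7,
  G = r_v · r_v = 50.
Evaluating at (u, v) = (7/2, -1/2): E = 2, F = 7, G = 50.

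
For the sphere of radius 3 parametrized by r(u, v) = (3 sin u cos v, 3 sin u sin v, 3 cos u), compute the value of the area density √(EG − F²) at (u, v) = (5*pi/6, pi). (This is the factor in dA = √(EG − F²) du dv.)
√(EG − F²)|_{(5*pi/6, pi)} = 9/2

E = 9, F = 0, G = 9*sin(u)^2, so EG − F² = 81*sin(u)^2. Taking the positive square root: √(EG − F²) = 9*Abs(sin(u)). At (u, v) = (5*pi/6, pi): 9/2.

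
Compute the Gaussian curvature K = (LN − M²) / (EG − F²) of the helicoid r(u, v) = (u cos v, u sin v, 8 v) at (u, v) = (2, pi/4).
K = -4/289

Coefficients of the first fundamental form: E = 1, F = 0, G = u^2 + 64.
Coefficients of the second fundamental form: L = 0, M = -8/sqrt(u^2 + 64), N = 0.
Assemble K = (LN − M²)/(EG − F²) = -64/(u^2 + 64)^2. At (u, v) = (2, pi/4): K = -4/289.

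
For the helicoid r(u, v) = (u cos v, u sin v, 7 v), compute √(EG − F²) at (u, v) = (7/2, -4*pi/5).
√(EG − F²)|_{(7/2, -4*pi/5)} = 7*sqrt(5)/2

E = 1, F = 0, G = u^2 + 49; EG − F² = u^2 + 49; √(EG − F²) = sqrt(u^2 + 49). At the given point: 7*sqrt(5)/2.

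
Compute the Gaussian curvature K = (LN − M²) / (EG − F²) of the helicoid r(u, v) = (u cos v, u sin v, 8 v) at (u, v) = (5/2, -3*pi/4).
K = -1024/78961

Coefficients of the first fundamental form: E = 1, F = 0, G = u^2 + 64.
Coefficients of the second fundamental form: L = 0, M = -8/sqrt(u^2 + 64), N = 0.
Assemble K = (LN − M²)/(EG − F²) = -64/(u^2 + 64)^2. At (u, v) = (5/2, -3*pi/4): K = -1024/78961.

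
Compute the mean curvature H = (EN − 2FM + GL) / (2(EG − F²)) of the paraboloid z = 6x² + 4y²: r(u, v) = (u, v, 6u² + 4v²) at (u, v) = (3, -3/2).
H = 6058*sqrt(1441)/2076481

With E = 144*u^2 + 1, F = 96*u*v, G = 64*v^2 + 1, L = 12/sqrt(144*u^2 + 64*v^2 + 1), M = 0, N = 8/sqrt(144*u^2 + 64*v^2 + 1), assemble
  H = (EN − 2FM + GL) / (2(EG − F²)) = 2*(288*u^2 + 192*v^2 + 5)/(144*u^2 + 64*v^2 + 1)^(3/2).
At (u, v) = (3, -3/2): H = 6058*sqrt(1441)/2076481.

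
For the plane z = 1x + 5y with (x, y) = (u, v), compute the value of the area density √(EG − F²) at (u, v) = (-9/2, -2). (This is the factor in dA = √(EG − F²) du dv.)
√(EG − F²)|_{(-9/2, -2)} = 3*sqrt(3)

E = 2, F = 5, G = 26, so EG − F² = 27. Taking the positive square root: √(EG − F²) = 3*sqrt(3). At (u, v) = (-9/2, -2): 3*sqrt(3).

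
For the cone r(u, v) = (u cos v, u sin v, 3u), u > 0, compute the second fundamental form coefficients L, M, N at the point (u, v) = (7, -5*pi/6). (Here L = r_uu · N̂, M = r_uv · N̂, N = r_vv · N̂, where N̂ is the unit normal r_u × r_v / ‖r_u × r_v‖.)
L = 0;  M = 0;  N = 21*sqrt(10)/10

Compute the unit normal N̂(u, v) = (-3*sqrt(10)*u*cos(v)/(10*Abs(u)), -3*sqrt(10)*u*sin(v)/(10*Abs(u)), sqrt(10)*u/(10*Abs(u))), and the second partials r_uu, r_uv, r_vv. Take dot products:
  L(u, v) = r_uu · N̂ = 0,
  M(u, v) = r_uv · N̂ = 0,
  N(u, v) = r_vv · N̂ = 3*sqrt(10)*u^2/(10*Abs(u)).
Evaluating at (u, v) = (7, -5*pi/6):
  L = 0, M = 0, N = 21*sqrt(10)/10.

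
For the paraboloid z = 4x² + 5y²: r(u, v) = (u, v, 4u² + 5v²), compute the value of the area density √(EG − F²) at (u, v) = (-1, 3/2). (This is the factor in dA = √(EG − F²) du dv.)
√(EG − F²)|_{(-1, 3/2)} = sqrt(290)

E = 64*u^2 + 1, F = 80*u*v, G = 100*v^2 + 1, so EG − F² = 64*u^2 + 100*v^2 + 1. Taking the positive square root: √(EG − F²) = sqrt(64*u^2 + 100*v^2 + 1). At (u, v) = (-1, 3/2): sqrt(290).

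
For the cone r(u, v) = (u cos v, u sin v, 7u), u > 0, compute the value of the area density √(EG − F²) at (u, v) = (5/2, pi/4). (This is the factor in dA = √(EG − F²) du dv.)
√(EG − F²)|_{(5/2, pi/4)} = 25*sqrt(2)/2

E = 50, F = 0, G = u^2, so EG − F² = 50*u^2. Taking the positive square root: √(EG − F²) = 5*sqrt(2)*Abs(u). At (u, v) = (5/2, pi/4): 25*sqrt(2)/2.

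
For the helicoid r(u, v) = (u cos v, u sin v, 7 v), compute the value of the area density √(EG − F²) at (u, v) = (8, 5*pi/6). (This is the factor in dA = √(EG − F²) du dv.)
√(EG − F²)|_{(8, 5*pi/6)} = sqrt(113)

E = 1, F = 0, G = u^2 + 49, so EG − F² = u^2 + 49. Taking the positive square root: √(EG − F²) = sqrt(u^2 + 49). At (u, v) = (8, 5*pi/6): sqrt(113).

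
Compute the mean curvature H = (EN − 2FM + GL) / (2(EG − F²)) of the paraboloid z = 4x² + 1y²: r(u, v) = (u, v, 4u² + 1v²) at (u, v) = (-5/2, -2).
H = 469*sqrt(417)/173889

With E = 64*u^2 + 1, F = 16*u*v, G = 4*v^2 + 1, L = 8/sqrt(64*u^2 + 4*v^2 + 1), M = 0, N = 2/sqrt(64*u^2 + 4*v^2 + 1), assemble
  H = (EN − 2FM + GL) / (2(EG − F²)) = (64*u^2 + 16*v^2 + 5)/(64*u^2 + 4*v^2 + 1)^(3/2).
At (u, v) = (-5/2, -2): H = 469*sqrt(417)/173889.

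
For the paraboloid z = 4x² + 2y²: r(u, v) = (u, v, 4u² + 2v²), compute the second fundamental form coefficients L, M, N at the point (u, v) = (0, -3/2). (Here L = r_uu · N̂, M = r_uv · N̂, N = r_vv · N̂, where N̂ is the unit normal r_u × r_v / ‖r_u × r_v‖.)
L = 8*sqrt(37)/37;  M = 0;  N = 4*sqrt(37)/37

Compute the unit normal N̂(u, v) = (-8*u/sqrt(64*u^2 + 16*v^2 + 1), -4*v/sqrt(64*u^2 + 16*v^2 + 1), 1/sqrt(64*u^2 + 16*v^2 + 1)), and the second partials r_uu, r_uv, r_vv. Take dot products:
  L(u, v) = r_uu · N̂ = 8/sqrt(64*u^2 + 16*v^2 + 1),
  M(u, v) = r_uv · N̂ = 0,
  N(u, v) = r_vv · N̂ = 4/sqrt(64*u^2 + 16*v^2 + 1).
Evaluating at (u, v) = (0, -3/2):
  L = 8*sqrt(37)/37, M = 0, N = 4*sqrt(37)/37.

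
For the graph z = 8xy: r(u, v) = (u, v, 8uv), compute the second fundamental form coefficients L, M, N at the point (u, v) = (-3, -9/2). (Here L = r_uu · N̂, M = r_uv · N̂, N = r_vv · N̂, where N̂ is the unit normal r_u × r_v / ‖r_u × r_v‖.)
L = 0;  M = 8*sqrt(1873)/1873;  N = 0

Compute the unit normal N̂(u, v) = (-8*v/sqrt(64*u^2 + 64*v^2 + 1), -8*u/sqrt(64*u^2 + 64*v^2 + 1), 1/sqrt(64*u^2 + 64*v^2 + 1)), and the second partials r_uu, r_uv, r_vv. Take dot products:
  L(u, v) = r_uu · N̂ = 0,
  M(u, v) = r_uv · N̂ = 8/sqrt(64*u^2 + 64*v^2 + 1),
  N(u, v) = r_vv · N̂ = 0.
Evaluating at (u, v) = (-3, -9/2):
  L = 0, M = 8*sqrt(1873)/1873, N = 0.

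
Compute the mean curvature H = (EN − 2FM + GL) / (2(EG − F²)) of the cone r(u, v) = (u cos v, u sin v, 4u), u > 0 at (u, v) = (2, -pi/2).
H = sqrt(17)/17

With E = 17, F = 0, G = u^2, L = 0, M = 0, N = 4*sqrt(17)*u^2/(17*Abs(u)), assemble
  H = (EN − 2FM + GL) / (2(EG − F²)) = 2*sqrt(17)/(17*Abs(u)).
At (u, v) = (2, -pi/2): H = sqrt(17)/17.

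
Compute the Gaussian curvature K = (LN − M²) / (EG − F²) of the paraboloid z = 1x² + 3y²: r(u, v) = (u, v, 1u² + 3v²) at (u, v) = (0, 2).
K = 12/21025

Coefficients of the first fundamental form: E = 4*u^2 + 1, F = 12*u*v, G = 36*v^2 + 1.
Coefficients of the second fundamental form: L = 2/sqrt(4*u^2 + 36*v^2 + 1), M = 0, N = 6/sqrt(4*u^2 + 36*v^2 + 1).
Assemble K = (LN − M²)/(EG − F²) = 12/(16*u^4 + 288*u^2*v^2 + 8*u^2 + 1296*v^4 + 72*v^2 + 1). At (u, v) = (0, 2): K = 12/21025.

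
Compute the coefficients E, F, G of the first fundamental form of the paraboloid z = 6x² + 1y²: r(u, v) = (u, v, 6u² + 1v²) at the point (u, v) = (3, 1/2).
E = 1297;  F = 36;  G = 2

Partials: r_u = (1, 0, 12*u), r_v = (0, 1, 2*v). As functions of (u, v):
  E = r_u · r_u = 144*u^2 + 1,
  F = r_u · r_v = 24*u*v,
  G = r_v · r_v = 4*v^2 + 1.
Evaluating at (u, v) = (3, 1/2): E = 1297, F = 36, G = 2.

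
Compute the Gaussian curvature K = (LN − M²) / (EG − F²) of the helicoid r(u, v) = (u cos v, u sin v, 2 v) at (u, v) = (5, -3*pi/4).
K = -4/841

Coefficients of the first fundamental form: E = 1, F = 0, G = u^2 + 4.
Coefficients of the second fundamental form: L = 0, M = -2/sqrt(u^2 + 4), N = 0.
Assemble K = (LN − M²)/(EG − F²) = -4/(u^2 + 4)^2. At (u, v) = (5, -3*pi/4): K = -4/841.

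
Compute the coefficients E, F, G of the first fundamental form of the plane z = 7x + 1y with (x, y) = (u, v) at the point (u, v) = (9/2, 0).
E = 50;  F = 7;  G = 2

Partials: r_u = (1, 0, 7), r_v = (0, 1, 1). As functions of (u, v):
  E = r_u · r_u = 50,
  F = r_u · r_v = 7,
  G = r_v · r_v = 2.
Evaluating at (u, v) = (9/2, 0): E = 50, F = 7, G = 2.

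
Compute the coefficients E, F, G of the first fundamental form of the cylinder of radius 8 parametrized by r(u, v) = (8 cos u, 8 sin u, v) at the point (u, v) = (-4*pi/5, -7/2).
E = 64;  F = 0;  G = 1

Partials: r_u = (-8*sin(u), 8*cos(u), 0), r_v = (0, 0, 1). As functions of (u, v):
  E = r_u · r_u = 64,
  F = r_u · r_v = 0,
  G = r_v · r_v = 1.
Evaluating at (u, v) = (-4*pi/5, -7/2): E = 64, F = 0, G = 1.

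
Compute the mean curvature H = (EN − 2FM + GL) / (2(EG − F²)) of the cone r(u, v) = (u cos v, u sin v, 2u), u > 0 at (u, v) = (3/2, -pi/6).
H = 2*sqrt(5)/15

With E = 5, F = 0, G = u^2, L = 0, M = 0, N = 2*sqrt(5)*u^2/(5*Abs(u)), assemble
  H = (EN − 2FM + GL) / (2(EG − F²)) = sqrt(5)/(5*Abs(u)).
At (u, v) = (3/2, -pi/6): H = 2*sqrt(5)/15.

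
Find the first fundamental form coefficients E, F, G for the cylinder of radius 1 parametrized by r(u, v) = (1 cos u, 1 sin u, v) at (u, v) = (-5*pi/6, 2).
E = 1;  F = 0;  G = 1

Partials: r_u = (-sin(u), cos(u), 0), r_v = (0, 0, 1). As functions of (u, v):
  E = r_u · r_u = 1,
  F = r_u · r_v = 0,
  G = r_v · r_v = 1.
Evaluating at (u, v) = (-5*pi/6, 2): E = 1, F = 0, G = 1.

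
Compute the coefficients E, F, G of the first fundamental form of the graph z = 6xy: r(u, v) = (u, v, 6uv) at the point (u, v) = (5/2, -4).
E = 577;  F = -360;  G = 226

Partials: r_u = (1, 0, 6*v), r_v = (0, 1, 6*u). As functions of (u, v):
  E = r_u · r_u = 36*v^2 + 1,
  F = r_u · r_v = 36*u*v,
  G = r_v · r_v = 36*u^2 + 1.
Evaluating at (u, v) = (5/2, -4): E = 577, F = -360, G = 226.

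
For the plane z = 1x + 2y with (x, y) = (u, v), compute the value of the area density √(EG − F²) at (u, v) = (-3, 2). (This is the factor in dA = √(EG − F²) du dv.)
√(EG − F²)|_{(-3, 2)} = sqrt(6)

E = 2, F = 2, G = 5, so EG − F² = 6. Taking the positive square root: √(EG − F²) = sqrt(6). At (u, v) = (-3, 2): sqrt(6).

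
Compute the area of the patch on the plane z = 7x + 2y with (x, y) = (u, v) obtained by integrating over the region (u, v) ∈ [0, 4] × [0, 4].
Area = 48*sqrt(6)

Area = ∫∫ √(EG − F²) du dv with √(EG − F²) = 3*sqrt(6). Integrating over [0, 4] × [0, 4] gives 48*sqrt(6).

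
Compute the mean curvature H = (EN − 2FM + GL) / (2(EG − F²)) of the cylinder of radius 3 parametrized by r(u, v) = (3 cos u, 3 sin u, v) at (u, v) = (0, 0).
H = -1/6

With E = 9, F = 0, G = 1, L = -3, M = 0, N = 0, assemble
  H = (EN − 2FM + GL) / (2(EG − F²)) = -1/6.
At (u, v) = (0, 0): H = -1/6.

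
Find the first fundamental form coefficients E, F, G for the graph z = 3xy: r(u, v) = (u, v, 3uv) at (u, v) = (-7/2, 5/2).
E = 229/4;  F = -315/4;  G = 445/4

Partials: r_u = (1, 0, 3*v), r_v = (0, 1, 3*u). As functions of (u, v):
  E = r_u · r_u = 9*v^2 + 1,
  F = r_u · r_v = 9*u*v,
  G = r_v · r_v = 9*u^2 + 1.
Evaluating at (u, v) = (-7/2, 5/2): E = 229/4, F = -315/4, G = 445/4.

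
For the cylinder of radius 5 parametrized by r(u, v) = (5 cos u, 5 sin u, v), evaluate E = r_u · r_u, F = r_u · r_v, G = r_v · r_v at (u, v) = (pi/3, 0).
E = 25;  F = 0;  G = 1

Partials: r_u = (-5*sin(u), 5*cos(u), 0), r_v = (0, 0, 1). As functions of (u, v):
  E = r_u · r_u = 25,
  F = r_u · r_v = 0,
  G = r_v · r_v = 1.
Evaluating at (u, v) = (pi/3, 0): E = 25, F = 0, G = 1.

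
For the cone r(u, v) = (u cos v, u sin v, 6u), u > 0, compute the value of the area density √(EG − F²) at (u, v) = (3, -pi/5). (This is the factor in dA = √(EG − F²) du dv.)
√(EG − F²)|_{(3, -pi/5)} = 3*sqrt(37)

E = 37, F = 0, G = u^2, so EG − F² = 37*u^2. Taking the positive square root: √(EG − F²) = sqrt(37)*Abs(u). At (u, v) = (3, -pi/5): 3*sqrt(37).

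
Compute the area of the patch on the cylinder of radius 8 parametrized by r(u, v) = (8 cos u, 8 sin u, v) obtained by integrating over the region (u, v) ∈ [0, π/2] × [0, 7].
Area = 28*pi

Area = ∫∫ √(EG − F²) du dv with √(EG − F²) = 8. Integrating over [0, π/2] × [0, 7] gives 28*pi.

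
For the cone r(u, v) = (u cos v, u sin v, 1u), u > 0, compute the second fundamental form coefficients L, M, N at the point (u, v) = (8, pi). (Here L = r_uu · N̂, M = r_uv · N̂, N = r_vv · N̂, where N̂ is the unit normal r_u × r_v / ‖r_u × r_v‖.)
L = 0;  M = 0;  N = 4*sqrt(2)

Compute the unit normal N̂(u, v) = (-sqrt(2)*u*cos(v)/(2*Abs(u)), -sqrt(2)*u*sin(v)/(2*Abs(u)), sqrt(2)*u/(2*Abs(u))), and the second partials r_uu, r_uv, r_vv. Take dot products:
  L(u, v) = r_uu · N̂ = 0,
  M(u, v) = r_uv · N̂ = 0,
  N(u, v) = r_vv · N̂ = sqrt(2)*u^2/(2*Abs(u)).
Evaluating at (u, v) = (8, pi):
  L = 0, M = 0, N = 4*sqrt(2).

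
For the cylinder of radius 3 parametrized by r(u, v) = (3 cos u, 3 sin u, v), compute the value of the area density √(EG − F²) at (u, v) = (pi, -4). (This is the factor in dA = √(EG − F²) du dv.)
√(EG − F²)|_{(pi, -4)} = 3

E = 9, F = 0, G = 1, so EG − F² = 9. Taking the positive square root: √(EG − F²) = 3. At (u, v) = (pi, -4): 3.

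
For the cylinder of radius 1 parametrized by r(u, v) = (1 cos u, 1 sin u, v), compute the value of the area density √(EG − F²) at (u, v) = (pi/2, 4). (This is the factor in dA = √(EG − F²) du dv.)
√(EG − F²)|_{(pi/2, 4)} = 1

E = 1, F = 0, G = 1, so EG − F² = 1. Taking the positive square root: √(EG − F²) = 1. At (u, v) = (pi/2, 4): 1.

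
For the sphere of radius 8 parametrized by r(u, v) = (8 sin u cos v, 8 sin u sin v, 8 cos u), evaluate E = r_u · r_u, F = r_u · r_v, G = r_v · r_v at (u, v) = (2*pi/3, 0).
E = 64;  F = 0;  G = 48

Partials: r_u = (8*cos(u)*cos(v), 8*sin(v)*cos(u), -8*sin(u)), r_v = (-8*sin(u)*sin(v), 8*sin(u)*cos(v), 0). As functions of (u, v):
  E = r_u · r_u = 64,
  F = r_u · r_v = 0,
  G = r_v · r_v = 64*sin(u)^2.
Evaluating at (u, v) = (2*pi/3, 0): E = 64, F = 0, G = 48.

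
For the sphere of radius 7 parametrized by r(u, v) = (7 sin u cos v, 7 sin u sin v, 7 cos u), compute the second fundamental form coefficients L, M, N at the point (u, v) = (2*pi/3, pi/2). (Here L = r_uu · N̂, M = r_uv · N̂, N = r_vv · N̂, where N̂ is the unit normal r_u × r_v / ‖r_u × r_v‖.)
L = -7;  M = 0;  N = -21/4

Compute the unit normal N̂(u, v) = (sin(u)^2*cos(v)/Abs(sin(u)), sin(u)^2*sin(v)/Abs(sin(u)), sin(2*u)/(2*Abs(sin(u)))), and the second partials r_uu, r_uv, r_vv. Take dot products:
  L(u, v) = r_uu · N̂ = -7*sin(u)/Abs(sin(u)),
  M(u, v) = r_uv · N̂ = 0,
  N(u, v) = r_vv · N̂ = -7*sin(u)^3/Abs(sin(u)).
Evaluating at (u, v) = (2*pi/3, pi/2):
  L = -7, M = 0, N = -21/4.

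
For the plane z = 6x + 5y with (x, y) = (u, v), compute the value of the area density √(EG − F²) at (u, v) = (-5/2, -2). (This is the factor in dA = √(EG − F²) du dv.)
√(EG − F²)|_{(-5/2, -2)} = sqrt(62)

E = 37, F = 30, G = 26, so EG − F² = 62. Taking the positive square root: √(EG − F²) = sqrt(62). At (u, v) = (-5/2, -2): sqrt(62).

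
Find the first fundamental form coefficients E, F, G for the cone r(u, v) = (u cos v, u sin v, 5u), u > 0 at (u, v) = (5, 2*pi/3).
E = 26;  F = 0;  G = 25

Partials: r_u = (cos(v), sin(v), 5), r_v = (-u*sin(v), u*cos(v), 0). As functions of (u, v):
  E = r_u · r_u = 26,
  F = r_u · r_v = 0,
  G = r_v · r_v = u^2.
Evaluating at (u, v) = (5, 2*pi/3): E = 26, F = 0, G = 25.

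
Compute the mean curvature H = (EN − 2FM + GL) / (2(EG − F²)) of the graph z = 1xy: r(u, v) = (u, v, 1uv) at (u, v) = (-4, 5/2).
H = 80*sqrt(93)/8649

With E = v^2 + 1, F = u*v, G = u^2 + 1, L = 0, M = 1/sqrt(u^2 + v^2 + 1), N = 0, assemble
  H = (EN − 2FM + GL) / (2(EG − F²)) = -u*v/(u^2 + v^2 + 1)^(3/2).
At (u, v) = (-4, 5/2): H = 80*sqrt(93)/8649.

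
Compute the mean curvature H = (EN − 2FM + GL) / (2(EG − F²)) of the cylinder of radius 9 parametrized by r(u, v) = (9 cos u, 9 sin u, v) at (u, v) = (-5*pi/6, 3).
H = -1/18

With E = 81, F = 0, G = 1, L = -9, M = 0, N = 0, assemble
  H = (EN − 2FM + GL) / (2(EG − F²)) = -1/18.
At (u, v) = (-5*pi/6, 3): H = -1/18.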